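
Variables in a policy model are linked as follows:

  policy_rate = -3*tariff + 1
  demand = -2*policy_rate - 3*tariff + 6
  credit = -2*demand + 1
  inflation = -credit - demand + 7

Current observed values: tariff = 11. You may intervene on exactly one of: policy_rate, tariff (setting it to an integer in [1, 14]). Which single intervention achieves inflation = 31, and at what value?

set tariff = 7

Intervening on policy_rate: inflation = -2*policy_rate - 21. Reaching 31 requires policy_rate = -26, outside [1, 14].
Intervening on tariff: with other inputs at their observed values, inflation = 3*tariff + 10. Solving for 31 gives tariff = 7, within [1, 14].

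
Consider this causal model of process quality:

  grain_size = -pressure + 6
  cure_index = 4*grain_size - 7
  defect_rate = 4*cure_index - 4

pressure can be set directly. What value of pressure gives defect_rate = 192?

pressure = -8

Substituting into the cure_index equation gives cure_index = -4*pressure + 17.
This gives defect_rate = -16*pressure + 64.
Solve -16*pressure + 64 = 192: pressure = (192 - 64) / -16 = -8.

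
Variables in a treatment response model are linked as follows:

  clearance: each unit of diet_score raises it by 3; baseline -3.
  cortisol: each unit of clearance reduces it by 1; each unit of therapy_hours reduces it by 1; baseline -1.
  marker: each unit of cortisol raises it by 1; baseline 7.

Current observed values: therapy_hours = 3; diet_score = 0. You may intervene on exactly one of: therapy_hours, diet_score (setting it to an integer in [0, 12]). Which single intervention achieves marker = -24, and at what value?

set diet_score = 10

Intervening on therapy_hours: marker = -therapy_hours + 9. Reaching -24 requires therapy_hours = 33, outside [0, 12].
Intervening on diet_score: with other inputs at their observed values, marker = -3*diet_score + 6. Solving for -24 gives diet_score = 10, within [0, 12].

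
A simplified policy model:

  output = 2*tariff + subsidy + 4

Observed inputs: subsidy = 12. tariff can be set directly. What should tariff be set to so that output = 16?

Substituting into the output equation gives output = 2*tariff + 16.
Solve 2*tariff + 16 = 16: tariff = (16 - 16) / 2 = 0.

tariff = 0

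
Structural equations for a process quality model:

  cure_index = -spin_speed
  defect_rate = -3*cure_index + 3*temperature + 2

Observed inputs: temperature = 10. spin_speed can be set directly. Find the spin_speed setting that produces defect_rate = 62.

spin_speed = 10

Substituting into the defect_rate equation gives defect_rate = 3*spin_speed + 32.
Solve 3*spin_speed + 32 = 62: spin_speed = (62 - 32) / 3 = 10.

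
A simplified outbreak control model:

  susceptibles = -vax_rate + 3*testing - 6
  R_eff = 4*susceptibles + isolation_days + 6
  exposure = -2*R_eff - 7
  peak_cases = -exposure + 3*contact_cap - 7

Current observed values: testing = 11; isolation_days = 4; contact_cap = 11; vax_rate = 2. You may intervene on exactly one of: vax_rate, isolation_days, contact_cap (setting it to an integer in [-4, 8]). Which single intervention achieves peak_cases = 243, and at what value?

Intervening on vax_rate: peak_cases = -8*vax_rate + 269. Reaching 243 requires vax_rate = 13/4, not an integer.
Intervening on isolation_days: with other inputs at their observed values, peak_cases = 2*isolation_days + 245. Solving for 243 gives isolation_days = -1, within [-4, 8].
Intervening on contact_cap: peak_cases = 3*contact_cap + 220. Reaching 243 requires contact_cap = 23/3, not an integer.

set isolation_days = -1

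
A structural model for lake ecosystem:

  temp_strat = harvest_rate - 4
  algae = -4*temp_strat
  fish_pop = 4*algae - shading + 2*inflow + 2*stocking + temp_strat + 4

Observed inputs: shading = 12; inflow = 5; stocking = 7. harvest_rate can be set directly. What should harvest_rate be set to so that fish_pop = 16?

harvest_rate = 4

Substituting into the algae equation gives algae = -4*harvest_rate + 16.
fish_pop becomes -15*harvest_rate + 76.
Solve -15*harvest_rate + 76 = 16: harvest_rate = (16 - 76) / -15 = 4.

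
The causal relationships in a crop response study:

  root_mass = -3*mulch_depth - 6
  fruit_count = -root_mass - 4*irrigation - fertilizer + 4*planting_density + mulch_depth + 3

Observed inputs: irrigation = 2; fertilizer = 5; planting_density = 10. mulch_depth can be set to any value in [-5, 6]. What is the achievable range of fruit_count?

16 to 60

Substituting into the fruit_count equation gives fruit_count = 4*mulch_depth + 36.
Linear in mulch_depth, so extremes are at the endpoints: mulch_depth = -5 gives fruit_count = 16; mulch_depth = 6 gives fruit_count = 60.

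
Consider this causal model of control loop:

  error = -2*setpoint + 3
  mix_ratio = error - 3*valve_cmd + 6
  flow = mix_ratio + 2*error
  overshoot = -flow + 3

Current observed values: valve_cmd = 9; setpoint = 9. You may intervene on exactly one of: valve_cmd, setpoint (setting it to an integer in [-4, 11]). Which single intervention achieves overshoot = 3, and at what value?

Intervening on valve_cmd: overshoot = 3*valve_cmd + 42. Reaching 3 requires valve_cmd = -13, outside [-4, 11].
Intervening on setpoint: with other inputs at their observed values, overshoot = 6*setpoint + 15. Solving for 3 gives setpoint = -2, within [-4, 11].

set setpoint = -2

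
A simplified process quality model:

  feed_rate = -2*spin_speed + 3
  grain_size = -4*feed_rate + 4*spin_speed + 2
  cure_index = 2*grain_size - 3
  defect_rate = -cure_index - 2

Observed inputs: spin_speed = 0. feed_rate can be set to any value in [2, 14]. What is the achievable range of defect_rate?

Intervening on feed_rate fixes its value directly, overriding its dependence on spin_speed.
Substituting into the grain_size equation gives grain_size = -4*feed_rate + 2.
Substituting into the cure_index equation gives cure_index = -8*feed_rate + 1.
This gives defect_rate = 8*feed_rate - 3.
Linear in feed_rate, so extremes are at the endpoints: feed_rate = 2 gives defect_rate = 13; feed_rate = 14 gives defect_rate = 109.

13 to 109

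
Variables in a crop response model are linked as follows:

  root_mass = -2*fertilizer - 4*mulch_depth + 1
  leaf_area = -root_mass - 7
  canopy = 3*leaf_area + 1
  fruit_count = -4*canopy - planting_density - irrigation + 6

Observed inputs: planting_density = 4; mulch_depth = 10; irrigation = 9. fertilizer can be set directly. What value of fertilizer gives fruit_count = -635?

fertilizer = 10

Substituting into the root_mass equation gives root_mass = -2*fertilizer - 39.
Substituting into the leaf_area equation gives leaf_area = 2*fertilizer + 32.
Substituting into the canopy equation gives canopy = 6*fertilizer + 97.
fruit_count becomes -24*fertilizer - 395.
Solve -24*fertilizer - 395 = -635: fertilizer = (-635 + 395) / -24 = 10.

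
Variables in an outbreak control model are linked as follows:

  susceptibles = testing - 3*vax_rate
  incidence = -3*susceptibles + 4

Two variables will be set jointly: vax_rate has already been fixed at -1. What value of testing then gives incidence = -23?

testing = 6

With vax_rate held at -1:
Substituting into the susceptibles equation gives susceptibles = testing + 3.
Substituting into the incidence equation gives incidence = -3*testing - 5.
Solve -3*testing - 5 = -23: testing = (-23 + 5) / -3 = 6.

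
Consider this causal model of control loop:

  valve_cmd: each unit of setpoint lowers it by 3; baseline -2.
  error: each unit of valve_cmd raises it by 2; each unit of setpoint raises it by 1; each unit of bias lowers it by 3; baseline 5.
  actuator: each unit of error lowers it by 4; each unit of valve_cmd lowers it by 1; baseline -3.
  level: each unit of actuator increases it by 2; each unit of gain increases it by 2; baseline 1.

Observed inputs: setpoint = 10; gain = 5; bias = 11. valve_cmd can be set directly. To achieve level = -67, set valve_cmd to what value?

Intervening on valve_cmd fixes its value directly, overriding its dependence on setpoint.
Substituting into the error equation gives error = 2*valve_cmd - 18.
This gives actuator = -9*valve_cmd + 69.
So level = -18*valve_cmd + 149.
Solve -18*valve_cmd + 149 = -67: valve_cmd = (-67 - 149) / -18 = 12.

valve_cmd = 12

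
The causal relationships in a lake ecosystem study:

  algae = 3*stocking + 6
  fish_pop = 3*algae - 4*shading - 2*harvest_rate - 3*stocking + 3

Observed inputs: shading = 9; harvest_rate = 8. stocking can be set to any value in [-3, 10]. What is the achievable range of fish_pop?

Substituting into the fish_pop equation gives fish_pop = 6*stocking - 31.
Linear in stocking, so extremes are at the endpoints: stocking = -3 gives fish_pop = -49; stocking = 10 gives fish_pop = 29.

-49 to 29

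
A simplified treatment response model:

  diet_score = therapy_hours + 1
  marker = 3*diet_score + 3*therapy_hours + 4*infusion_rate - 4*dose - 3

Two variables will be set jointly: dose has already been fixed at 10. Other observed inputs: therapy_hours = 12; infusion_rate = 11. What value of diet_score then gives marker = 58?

diet_score = 7

With dose held at 10:
Intervening on diet_score fixes its value directly, overriding its dependence on therapy_hours.
Substituting into the marker equation gives marker = 3*diet_score + 37.
Solve 3*diet_score + 37 = 58: diet_score = (58 - 37) / 3 = 7.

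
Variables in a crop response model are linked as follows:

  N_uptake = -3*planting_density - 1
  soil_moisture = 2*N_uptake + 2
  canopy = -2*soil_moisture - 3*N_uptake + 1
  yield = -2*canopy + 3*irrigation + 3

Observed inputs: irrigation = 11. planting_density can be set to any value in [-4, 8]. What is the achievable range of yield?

Substituting into the soil_moisture equation gives soil_moisture = -6*planting_density.
Substituting into the canopy equation gives canopy = 21*planting_density + 4.
yield becomes -42*planting_density + 28.
Linear in planting_density, so extremes are at the endpoints: planting_density = -4 gives yield = 196; planting_density = 8 gives yield = -308.

-308 to 196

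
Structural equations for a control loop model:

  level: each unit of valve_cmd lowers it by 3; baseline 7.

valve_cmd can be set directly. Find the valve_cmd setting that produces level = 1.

valve_cmd = 2

Solve -3*valve_cmd + 7 = 1: valve_cmd = (1 - 7) / -3 = 2.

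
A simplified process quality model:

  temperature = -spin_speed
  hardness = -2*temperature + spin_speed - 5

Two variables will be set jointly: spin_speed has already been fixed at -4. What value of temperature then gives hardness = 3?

temperature = -6

With spin_speed held at -4:
Intervening on temperature fixes its value directly, overriding its dependence on spin_speed.
Substituting into the hardness equation gives hardness = -2*temperature - 9.
Solve -2*temperature - 9 = 3: temperature = (3 + 9) / -2 = -6.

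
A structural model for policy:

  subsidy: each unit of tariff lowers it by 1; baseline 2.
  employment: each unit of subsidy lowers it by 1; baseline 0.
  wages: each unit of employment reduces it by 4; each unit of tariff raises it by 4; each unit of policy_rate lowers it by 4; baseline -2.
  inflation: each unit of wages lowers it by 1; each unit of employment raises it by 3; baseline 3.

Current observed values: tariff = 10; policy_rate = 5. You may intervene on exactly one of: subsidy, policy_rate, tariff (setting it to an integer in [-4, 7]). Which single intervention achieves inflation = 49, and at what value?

Intervening on subsidy: inflation = -7*subsidy - 15. Reaching 49 requires subsidy = -64/7, not an integer.
Intervening on policy_rate: with other inputs at their observed values, inflation = 4*policy_rate + 21. Solving for 49 gives policy_rate = 7, within [-4, 7].
Intervening on tariff: inflation = 3*tariff + 11. Reaching 49 requires tariff = 38/3, not an integer.

set policy_rate = 7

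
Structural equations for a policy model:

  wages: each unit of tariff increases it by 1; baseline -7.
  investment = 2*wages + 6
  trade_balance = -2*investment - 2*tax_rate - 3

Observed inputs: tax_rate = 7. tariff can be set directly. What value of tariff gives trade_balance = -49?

Substituting into the investment equation gives investment = 2*tariff - 8.
Substituting into the trade_balance equation gives trade_balance = -4*tariff - 1.
Solve -4*tariff - 1 = -49: tariff = (-49 + 1) / -4 = 12.

tariff = 12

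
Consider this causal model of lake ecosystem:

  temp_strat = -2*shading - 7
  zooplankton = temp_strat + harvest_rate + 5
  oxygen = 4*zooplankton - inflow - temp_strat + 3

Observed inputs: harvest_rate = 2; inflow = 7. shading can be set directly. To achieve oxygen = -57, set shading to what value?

shading = 10

Substituting into the zooplankton equation gives zooplankton = -2*shading.
Substituting into the oxygen equation gives oxygen = -6*shading + 3.
Solve -6*shading + 3 = -57: shading = (-57 - 3) / -6 = 10.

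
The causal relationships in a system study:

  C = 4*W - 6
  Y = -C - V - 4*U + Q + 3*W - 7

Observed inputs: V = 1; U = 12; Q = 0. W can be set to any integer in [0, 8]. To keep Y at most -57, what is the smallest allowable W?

W = 7

Substituting into the Y equation gives Y = -W - 50.
Require -W - 50 ≤ -57, so W ≥ 7.
The smallest integer in [0, 8] satisfying this is 7.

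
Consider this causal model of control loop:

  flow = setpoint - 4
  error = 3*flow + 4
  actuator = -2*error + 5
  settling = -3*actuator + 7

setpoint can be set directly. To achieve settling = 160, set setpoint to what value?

Substituting into the error equation gives error = 3*setpoint - 8.
Substituting into the actuator equation gives actuator = -6*setpoint + 21.
Substituting into the settling equation gives settling = 18*setpoint - 56.
Solve 18*setpoint - 56 = 160: setpoint = (160 + 56) / 18 = 12.

setpoint = 12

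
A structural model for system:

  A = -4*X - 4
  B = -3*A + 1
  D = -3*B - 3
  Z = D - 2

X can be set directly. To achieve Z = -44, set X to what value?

X = 0

Substituting into the B equation gives B = 12*X + 13.
D becomes -36*X - 42.
So Z = -36*X - 44.
Solve -36*X - 44 = -44: X = (-44 + 44) / -36 = 0.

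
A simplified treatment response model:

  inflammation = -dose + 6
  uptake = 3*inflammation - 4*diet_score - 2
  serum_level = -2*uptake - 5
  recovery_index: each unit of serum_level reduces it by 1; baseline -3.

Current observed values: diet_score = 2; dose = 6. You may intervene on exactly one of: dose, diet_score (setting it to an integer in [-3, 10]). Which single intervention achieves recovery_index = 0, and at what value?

Intervening on dose: with other inputs at their observed values, recovery_index = -6*dose + 18. Solving for 0 gives dose = 3, within [-3, 10].
Intervening on diet_score: recovery_index = -8*diet_score - 2. Reaching 0 requires diet_score = -1/4, not an integer.

set dose = 3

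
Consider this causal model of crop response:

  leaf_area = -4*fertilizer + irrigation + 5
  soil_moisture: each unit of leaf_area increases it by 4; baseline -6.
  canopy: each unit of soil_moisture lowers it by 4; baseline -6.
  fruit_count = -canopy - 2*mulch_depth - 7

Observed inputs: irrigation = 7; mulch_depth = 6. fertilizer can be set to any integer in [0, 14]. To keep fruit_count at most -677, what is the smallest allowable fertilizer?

fertilizer = 13

Substituting into the leaf_area equation gives leaf_area = -4*fertilizer + 12.
Substituting into the soil_moisture equation gives soil_moisture = -16*fertilizer + 42.
Substituting into the canopy equation gives canopy = 64*fertilizer - 174.
Substituting into the fruit_count equation gives fruit_count = -64*fertilizer + 155.
Require -64*fertilizer + 155 ≤ -677, so fertilizer ≥ 13.
The smallest integer in [0, 14] satisfying this is 13.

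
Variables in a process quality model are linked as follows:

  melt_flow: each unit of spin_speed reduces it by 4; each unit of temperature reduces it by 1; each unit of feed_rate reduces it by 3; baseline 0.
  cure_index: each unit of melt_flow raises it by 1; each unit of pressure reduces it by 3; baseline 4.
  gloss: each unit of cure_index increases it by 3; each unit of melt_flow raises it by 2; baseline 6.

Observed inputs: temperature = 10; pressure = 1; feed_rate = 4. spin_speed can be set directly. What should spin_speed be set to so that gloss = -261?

spin_speed = 8

Substituting into the melt_flow equation gives melt_flow = -4*spin_speed - 22.
So cure_index = -4*spin_speed - 21.
Substituting into the gloss equation gives gloss = -20*spin_speed - 101.
Solve -20*spin_speed - 101 = -261: spin_speed = (-261 + 101) / -20 = 8.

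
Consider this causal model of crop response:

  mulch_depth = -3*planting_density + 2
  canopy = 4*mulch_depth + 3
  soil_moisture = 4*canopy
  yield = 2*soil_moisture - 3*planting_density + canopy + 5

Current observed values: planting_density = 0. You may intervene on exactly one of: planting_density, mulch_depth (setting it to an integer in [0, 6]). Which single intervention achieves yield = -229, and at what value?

set planting_density = 3

Intervening on planting_density: with other inputs at their observed values, yield = -111*planting_density + 104. Solving for -229 gives planting_density = 3, within [0, 6].
Intervening on mulch_depth: yield = 36*mulch_depth + 32. Reaching -229 requires mulch_depth = -29/4, not an integer.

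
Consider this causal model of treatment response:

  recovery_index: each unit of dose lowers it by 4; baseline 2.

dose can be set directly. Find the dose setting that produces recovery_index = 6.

dose = -1

Solve -4*dose + 2 = 6: dose = (6 - 2) / -4 = -1.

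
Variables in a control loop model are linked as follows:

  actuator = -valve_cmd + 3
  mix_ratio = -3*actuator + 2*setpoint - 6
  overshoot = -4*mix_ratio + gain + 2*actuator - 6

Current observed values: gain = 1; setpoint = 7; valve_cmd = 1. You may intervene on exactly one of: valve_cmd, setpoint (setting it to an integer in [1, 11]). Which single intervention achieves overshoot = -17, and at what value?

set setpoint = 8

Intervening on valve_cmd: overshoot = -14*valve_cmd + 5. Reaching -17 requires valve_cmd = 11/7, not an integer.
Intervening on setpoint: with other inputs at their observed values, overshoot = -8*setpoint + 47. Solving for -17 gives setpoint = 8, within [1, 11].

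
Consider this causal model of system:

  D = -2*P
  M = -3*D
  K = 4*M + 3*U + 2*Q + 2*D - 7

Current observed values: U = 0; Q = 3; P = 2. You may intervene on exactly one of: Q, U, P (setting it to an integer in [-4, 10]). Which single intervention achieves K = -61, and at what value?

set P = -3

Intervening on Q: K = 2*Q + 33. Reaching -61 requires Q = -47, outside [-4, 10].
Intervening on U: K = 3*U + 39. Reaching -61 requires U = -100/3, not an integer.
Intervening on P: with other inputs at their observed values, K = 20*P - 1. Solving for -61 gives P = -3, within [-4, 10].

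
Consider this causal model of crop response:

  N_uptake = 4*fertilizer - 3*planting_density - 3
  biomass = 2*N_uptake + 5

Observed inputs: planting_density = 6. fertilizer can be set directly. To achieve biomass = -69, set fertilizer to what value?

Substituting into the N_uptake equation gives N_uptake = 4*fertilizer - 21.
So biomass = 8*fertilizer - 37.
Solve 8*fertilizer - 37 = -69: fertilizer = (-69 + 37) / 8 = -4.

fertilizer = -4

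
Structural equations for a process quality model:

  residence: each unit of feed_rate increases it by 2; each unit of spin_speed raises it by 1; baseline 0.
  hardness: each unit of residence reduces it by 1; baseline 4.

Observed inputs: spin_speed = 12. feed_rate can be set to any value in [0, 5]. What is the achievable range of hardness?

Substituting into the residence equation gives residence = 2*feed_rate + 12.
Substituting into the hardness equation gives hardness = -2*feed_rate - 8.
Linear in feed_rate, so extremes are at the endpoints: feed_rate = 0 gives hardness = -8; feed_rate = 5 gives hardness = -18.

-18 to -8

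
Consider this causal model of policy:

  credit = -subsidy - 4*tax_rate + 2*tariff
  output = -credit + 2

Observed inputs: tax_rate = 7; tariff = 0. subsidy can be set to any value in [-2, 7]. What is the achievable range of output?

Substituting into the credit equation gives credit = -subsidy - 28.
Substituting into the output equation gives output = subsidy + 30.
Linear in subsidy, so extremes are at the endpoints: subsidy = -2 gives output = 28; subsidy = 7 gives output = 37.

28 to 37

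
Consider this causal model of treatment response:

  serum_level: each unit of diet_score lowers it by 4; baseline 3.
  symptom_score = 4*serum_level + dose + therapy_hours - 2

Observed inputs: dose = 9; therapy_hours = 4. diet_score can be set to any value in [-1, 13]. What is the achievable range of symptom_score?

Substituting into the symptom_score equation gives symptom_score = -16*diet_score + 23.
Linear in diet_score, so extremes are at the endpoints: diet_score = -1 gives symptom_score = 39; diet_score = 13 gives symptom_score = -185.

-185 to 39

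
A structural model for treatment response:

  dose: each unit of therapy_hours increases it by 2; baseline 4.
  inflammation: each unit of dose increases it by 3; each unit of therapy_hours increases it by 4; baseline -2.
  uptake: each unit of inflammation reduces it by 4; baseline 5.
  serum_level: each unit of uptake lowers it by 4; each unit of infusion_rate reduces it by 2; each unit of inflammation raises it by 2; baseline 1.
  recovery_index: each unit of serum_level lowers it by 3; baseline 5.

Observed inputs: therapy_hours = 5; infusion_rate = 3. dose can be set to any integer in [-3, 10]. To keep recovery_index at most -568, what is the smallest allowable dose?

Intervening on dose fixes its value directly, overriding its dependence on therapy_hours.
Substituting into the inflammation equation gives inflammation = 3*dose + 18.
This gives uptake = -12*dose - 67.
So serum_level = 54*dose + 299.
Substituting into the recovery_index equation gives recovery_index = -162*dose - 892.
Require -162*dose - 892 ≤ -568, so dose ≥ -2.
The smallest integer in [-3, 10] satisfying this is -2.

dose = -2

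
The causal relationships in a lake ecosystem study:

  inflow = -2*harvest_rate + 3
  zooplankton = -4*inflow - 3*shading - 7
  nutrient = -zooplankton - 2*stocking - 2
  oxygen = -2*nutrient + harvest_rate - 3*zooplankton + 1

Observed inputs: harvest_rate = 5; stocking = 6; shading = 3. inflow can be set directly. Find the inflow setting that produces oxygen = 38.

inflow = -3

Intervening on inflow fixes its value directly, overriding its dependence on harvest_rate.
Substituting into the zooplankton equation gives zooplankton = -4*inflow - 16.
Substituting into the nutrient equation gives nutrient = 4*inflow + 2.
This gives oxygen = 4*inflow + 50.
Solve 4*inflow + 50 = 38: inflow = (38 - 50) / 4 = -3.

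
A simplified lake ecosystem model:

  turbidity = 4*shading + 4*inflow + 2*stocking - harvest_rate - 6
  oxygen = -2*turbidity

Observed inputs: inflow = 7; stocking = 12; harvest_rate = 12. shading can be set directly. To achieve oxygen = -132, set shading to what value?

Substituting into the turbidity equation gives turbidity = 4*shading + 34.
Substituting into the oxygen equation gives oxygen = -8*shading - 68.
Solve -8*shading - 68 = -132: shading = (-132 + 68) / -8 = 8.

shading = 8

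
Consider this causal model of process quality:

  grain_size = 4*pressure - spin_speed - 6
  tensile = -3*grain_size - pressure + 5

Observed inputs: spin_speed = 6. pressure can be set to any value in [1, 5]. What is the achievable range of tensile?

Substituting into the grain_size equation gives grain_size = 4*pressure - 12.
Substituting into the tensile equation gives tensile = -13*pressure + 41.
Linear in pressure, so extremes are at the endpoints: pressure = 1 gives tensile = 28; pressure = 5 gives tensile = -24.

-24 to 28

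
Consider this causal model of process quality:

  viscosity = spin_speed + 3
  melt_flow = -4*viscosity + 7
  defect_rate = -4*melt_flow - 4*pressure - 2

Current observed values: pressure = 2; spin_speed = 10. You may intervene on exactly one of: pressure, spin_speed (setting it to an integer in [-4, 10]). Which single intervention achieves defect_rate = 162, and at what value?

set pressure = 4

Intervening on pressure: with other inputs at their observed values, defect_rate = -4*pressure + 178. Solving for 162 gives pressure = 4, within [-4, 10].
Intervening on spin_speed: defect_rate = 16*spin_speed + 10. Reaching 162 requires spin_speed = 19/2, not an integer.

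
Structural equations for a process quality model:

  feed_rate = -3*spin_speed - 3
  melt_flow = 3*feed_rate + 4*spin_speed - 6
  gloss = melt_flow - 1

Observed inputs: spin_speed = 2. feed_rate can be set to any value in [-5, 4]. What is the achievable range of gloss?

-14 to 13

Intervening on feed_rate fixes its value directly, overriding its dependence on spin_speed.
Substituting into the melt_flow equation gives melt_flow = 3*feed_rate + 2.
Substituting into the gloss equation gives gloss = 3*feed_rate + 1.
Linear in feed_rate, so extremes are at the endpoints: feed_rate = -5 gives gloss = -14; feed_rate = 4 gives gloss = 13.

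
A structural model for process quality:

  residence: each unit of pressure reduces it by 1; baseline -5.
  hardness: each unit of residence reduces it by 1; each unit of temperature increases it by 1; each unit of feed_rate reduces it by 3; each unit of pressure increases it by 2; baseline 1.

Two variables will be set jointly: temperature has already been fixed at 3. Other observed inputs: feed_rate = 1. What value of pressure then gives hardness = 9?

With temperature held at 3:
Substituting into the hardness equation gives hardness = 3*pressure + 6.
Solve 3*pressure + 6 = 9: pressure = (9 - 6) / 3 = 1.

pressure = 1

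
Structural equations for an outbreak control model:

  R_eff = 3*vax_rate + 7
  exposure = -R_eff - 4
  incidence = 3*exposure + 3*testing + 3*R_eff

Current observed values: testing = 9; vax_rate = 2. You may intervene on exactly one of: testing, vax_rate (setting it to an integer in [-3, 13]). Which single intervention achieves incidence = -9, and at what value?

set testing = 1

Intervening on testing: with other inputs at their observed values, incidence = 3*testing - 12. Solving for -9 gives testing = 1, within [-3, 13].
Intervening on vax_rate: the paths from vax_rate to incidence cancel (net effect zero), leaving incidence = 15; -9 is unreachable this way.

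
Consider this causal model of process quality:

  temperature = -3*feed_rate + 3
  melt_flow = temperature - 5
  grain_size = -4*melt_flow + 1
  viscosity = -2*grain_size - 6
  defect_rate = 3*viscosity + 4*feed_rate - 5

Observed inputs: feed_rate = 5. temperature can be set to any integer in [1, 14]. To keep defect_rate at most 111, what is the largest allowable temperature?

Intervening on temperature fixes its value directly, overriding its dependence on feed_rate.
Substituting into the grain_size equation gives grain_size = -4*temperature + 21.
Substituting into the viscosity equation gives viscosity = 8*temperature - 48.
So defect_rate = 24*temperature - 129.
Require 24*temperature - 129 ≤ 111, so temperature ≤ 10.
The largest integer in [1, 14] satisfying this is 10.

temperature = 10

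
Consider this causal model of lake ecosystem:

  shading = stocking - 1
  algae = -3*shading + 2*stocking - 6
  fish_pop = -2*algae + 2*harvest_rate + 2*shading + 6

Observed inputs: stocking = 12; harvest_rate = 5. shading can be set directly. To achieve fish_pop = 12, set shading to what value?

Intervening on shading fixes its value directly, overriding its dependence on stocking.
Substituting into the algae equation gives algae = -3*shading + 18.
Substituting into the fish_pop equation gives fish_pop = 8*shading - 20.
Solve 8*shading - 20 = 12: shading = (12 + 20) / 8 = 4.

shading = 4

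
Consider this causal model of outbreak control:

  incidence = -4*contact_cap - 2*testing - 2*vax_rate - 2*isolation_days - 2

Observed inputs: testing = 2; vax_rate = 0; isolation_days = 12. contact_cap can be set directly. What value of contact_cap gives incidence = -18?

Substituting into the incidence equation gives incidence = -4*contact_cap - 30.
Solve -4*contact_cap - 30 = -18: contact_cap = (-18 + 30) / -4 = -3.

contact_cap = -3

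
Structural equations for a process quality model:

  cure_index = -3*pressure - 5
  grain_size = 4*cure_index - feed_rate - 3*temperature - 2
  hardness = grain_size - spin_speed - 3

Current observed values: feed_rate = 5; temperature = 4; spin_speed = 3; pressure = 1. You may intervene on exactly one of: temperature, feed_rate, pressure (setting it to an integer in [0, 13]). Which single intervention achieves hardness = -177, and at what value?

Intervening on temperature: hardness = -3*temperature - 45. Reaching -177 requires temperature = 44, outside [0, 13].
Intervening on feed_rate: hardness = -feed_rate - 52. Reaching -177 requires feed_rate = 125, outside [0, 13].
Intervening on pressure: with other inputs at their observed values, hardness = -12*pressure - 45. Solving for -177 gives pressure = 11, within [0, 13].

set pressure = 11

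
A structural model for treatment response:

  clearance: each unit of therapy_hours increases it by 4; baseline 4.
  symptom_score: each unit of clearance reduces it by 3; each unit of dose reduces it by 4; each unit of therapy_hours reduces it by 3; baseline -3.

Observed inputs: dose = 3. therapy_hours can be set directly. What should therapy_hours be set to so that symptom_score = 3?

Substituting into the symptom_score equation gives symptom_score = -15*therapy_hours - 27.
Solve -15*therapy_hours - 27 = 3: therapy_hours = (3 + 27) / -15 = -2.

therapy_hours = -2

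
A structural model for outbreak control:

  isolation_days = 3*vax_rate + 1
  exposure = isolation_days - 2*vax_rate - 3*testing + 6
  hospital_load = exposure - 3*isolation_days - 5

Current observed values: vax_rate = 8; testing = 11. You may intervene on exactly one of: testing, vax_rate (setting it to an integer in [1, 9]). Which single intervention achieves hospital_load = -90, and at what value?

set vax_rate = 7

Intervening on testing: hospital_load = -3*testing - 65. Reaching -90 requires testing = 25/3, not an integer.
Intervening on vax_rate: with other inputs at their observed values, hospital_load = -8*vax_rate - 34. Solving for -90 gives vax_rate = 7, within [1, 9].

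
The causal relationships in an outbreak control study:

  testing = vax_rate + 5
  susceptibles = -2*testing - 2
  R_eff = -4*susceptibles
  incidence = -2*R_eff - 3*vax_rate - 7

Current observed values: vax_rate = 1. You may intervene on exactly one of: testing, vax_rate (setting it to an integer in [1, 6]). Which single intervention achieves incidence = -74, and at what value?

Intervening on testing: with other inputs at their observed values, incidence = -16*testing - 26. Solving for -74 gives testing = 3, within [1, 6].
Intervening on vax_rate: incidence = -19*vax_rate - 103. Reaching -74 requires vax_rate = -29/19, not an integer.

set testing = 3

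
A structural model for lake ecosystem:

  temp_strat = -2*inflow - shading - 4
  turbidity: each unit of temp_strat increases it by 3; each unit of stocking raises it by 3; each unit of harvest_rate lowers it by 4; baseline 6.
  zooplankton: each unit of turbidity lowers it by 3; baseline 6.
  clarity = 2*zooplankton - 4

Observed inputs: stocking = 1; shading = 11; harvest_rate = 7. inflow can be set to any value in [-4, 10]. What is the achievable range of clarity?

248 to 752

Substituting into the temp_strat equation gives temp_strat = -2*inflow - 15.
Substituting into the turbidity equation gives turbidity = -6*inflow - 64.
Substituting into the zooplankton equation gives zooplankton = 18*inflow + 198.
So clarity = 36*inflow + 392.
Linear in inflow, so extremes are at the endpoints: inflow = -4 gives clarity = 248; inflow = 10 gives clarity = 752.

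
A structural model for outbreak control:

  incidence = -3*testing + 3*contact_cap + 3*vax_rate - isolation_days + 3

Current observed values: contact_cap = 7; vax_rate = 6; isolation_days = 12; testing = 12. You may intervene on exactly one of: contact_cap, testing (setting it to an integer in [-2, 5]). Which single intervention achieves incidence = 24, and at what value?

set testing = 2

Intervening on contact_cap: incidence = 3*contact_cap - 27. Reaching 24 requires contact_cap = 17, outside [-2, 5].
Intervening on testing: with other inputs at their observed values, incidence = -3*testing + 30. Solving for 24 gives testing = 2, within [-2, 5].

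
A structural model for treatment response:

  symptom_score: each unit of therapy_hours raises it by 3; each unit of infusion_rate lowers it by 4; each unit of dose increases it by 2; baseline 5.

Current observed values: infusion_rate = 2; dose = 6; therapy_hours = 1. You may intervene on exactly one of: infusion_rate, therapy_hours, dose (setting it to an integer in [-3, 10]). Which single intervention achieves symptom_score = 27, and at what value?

set therapy_hours = 6

Intervening on infusion_rate: symptom_score = -4*infusion_rate + 20. Reaching 27 requires infusion_rate = -7/4, not an integer.
Intervening on therapy_hours: with other inputs at their observed values, symptom_score = 3*therapy_hours + 9. Solving for 27 gives therapy_hours = 6, within [-3, 10].
Intervening on dose: symptom_score = 2*dose. Reaching 27 requires dose = 27/2, not an integer.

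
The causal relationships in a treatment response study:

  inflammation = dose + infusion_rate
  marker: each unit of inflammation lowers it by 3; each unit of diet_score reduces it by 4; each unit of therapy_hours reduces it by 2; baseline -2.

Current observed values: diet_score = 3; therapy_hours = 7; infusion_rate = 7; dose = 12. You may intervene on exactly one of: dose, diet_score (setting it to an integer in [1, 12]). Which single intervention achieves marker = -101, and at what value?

set diet_score = 7

Intervening on dose: marker = -3*dose - 49. Reaching -101 requires dose = 52/3, not an integer.
Intervening on diet_score: with other inputs at their observed values, marker = -4*diet_score - 73. Solving for -101 gives diet_score = 7, within [1, 12].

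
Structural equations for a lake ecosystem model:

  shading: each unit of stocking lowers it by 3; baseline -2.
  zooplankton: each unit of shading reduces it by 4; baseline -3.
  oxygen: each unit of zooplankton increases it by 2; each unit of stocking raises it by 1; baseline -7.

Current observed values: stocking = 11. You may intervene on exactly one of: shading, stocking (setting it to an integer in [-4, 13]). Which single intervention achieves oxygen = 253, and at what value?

Intervening on shading: oxygen = -8*shading - 2. Reaching 253 requires shading = -255/8, not an integer.
Intervening on stocking: with other inputs at their observed values, oxygen = 25*stocking + 3. Solving for 253 gives stocking = 10, within [-4, 13].

set stocking = 10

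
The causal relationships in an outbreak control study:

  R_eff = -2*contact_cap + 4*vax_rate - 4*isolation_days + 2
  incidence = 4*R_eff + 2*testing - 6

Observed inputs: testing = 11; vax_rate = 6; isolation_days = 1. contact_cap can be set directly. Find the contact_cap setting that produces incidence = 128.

contact_cap = -3

Substituting into the R_eff equation gives R_eff = -2*contact_cap + 22.
incidence becomes -8*contact_cap + 104.
Solve -8*contact_cap + 104 = 128: contact_cap = (128 - 104) / -8 = -3.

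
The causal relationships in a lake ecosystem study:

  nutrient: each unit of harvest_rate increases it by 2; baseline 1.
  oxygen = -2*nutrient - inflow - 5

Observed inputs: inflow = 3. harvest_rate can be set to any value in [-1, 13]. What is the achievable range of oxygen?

Substituting into the oxygen equation gives oxygen = -4*harvest_rate - 10.
Linear in harvest_rate, so extremes are at the endpoints: harvest_rate = -1 gives oxygen = -6; harvest_rate = 13 gives oxygen = -62.

-62 to -6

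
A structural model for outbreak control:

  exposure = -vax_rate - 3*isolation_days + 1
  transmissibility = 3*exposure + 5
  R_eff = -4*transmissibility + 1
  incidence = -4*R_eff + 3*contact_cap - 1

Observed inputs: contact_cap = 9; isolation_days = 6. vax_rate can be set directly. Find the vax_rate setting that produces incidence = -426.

Substituting into the exposure equation gives exposure = -vax_rate - 17.
Substituting into the transmissibility equation gives transmissibility = -3*vax_rate - 46.
Substituting into the R_eff equation gives R_eff = 12*vax_rate + 185.
incidence becomes -48*vax_rate - 714.
Solve -48*vax_rate - 714 = -426: vax_rate = (-426 + 714) / -48 = -6.

vax_rate = -6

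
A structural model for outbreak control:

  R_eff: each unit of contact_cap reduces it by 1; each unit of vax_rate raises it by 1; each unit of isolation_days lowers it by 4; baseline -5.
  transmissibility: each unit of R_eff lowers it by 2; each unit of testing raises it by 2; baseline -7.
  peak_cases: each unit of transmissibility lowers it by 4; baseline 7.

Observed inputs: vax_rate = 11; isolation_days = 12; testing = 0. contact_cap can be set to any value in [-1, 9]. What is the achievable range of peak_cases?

Substituting into the R_eff equation gives R_eff = -contact_cap - 42.
transmissibility becomes 2*contact_cap + 77.
Substituting into the peak_cases equation gives peak_cases = -8*contact_cap - 301.
Linear in contact_cap, so extremes are at the endpoints: contact_cap = -1 gives peak_cases = -293; contact_cap = 9 gives peak_cases = -373.

-373 to -293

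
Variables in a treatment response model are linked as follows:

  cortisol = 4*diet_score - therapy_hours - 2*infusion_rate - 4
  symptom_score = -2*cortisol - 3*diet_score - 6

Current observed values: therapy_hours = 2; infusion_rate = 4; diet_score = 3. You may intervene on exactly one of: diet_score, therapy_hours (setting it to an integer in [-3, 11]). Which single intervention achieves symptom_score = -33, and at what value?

Intervening on diet_score: with other inputs at their observed values, symptom_score = -11*diet_score + 22. Solving for -33 gives diet_score = 5, within [-3, 11].
Intervening on therapy_hours: symptom_score = 2*therapy_hours - 15. Reaching -33 requires therapy_hours = -9, outside [-3, 11].

set diet_score = 5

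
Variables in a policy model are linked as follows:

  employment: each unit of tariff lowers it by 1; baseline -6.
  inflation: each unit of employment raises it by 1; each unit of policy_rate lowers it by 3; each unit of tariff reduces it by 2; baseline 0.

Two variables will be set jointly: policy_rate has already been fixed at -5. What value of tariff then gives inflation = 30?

tariff = -7

With policy_rate held at -5:
Substituting into the inflation equation gives inflation = -3*tariff + 9.
Solve -3*tariff + 9 = 30: tariff = (30 - 9) / -3 = -7.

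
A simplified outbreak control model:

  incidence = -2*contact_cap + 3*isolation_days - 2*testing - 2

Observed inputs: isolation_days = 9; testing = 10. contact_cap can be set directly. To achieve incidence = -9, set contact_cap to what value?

contact_cap = 7

Substituting into the incidence equation gives incidence = -2*contact_cap + 5.
Solve -2*contact_cap + 5 = -9: contact_cap = (-9 - 5) / -2 = 7.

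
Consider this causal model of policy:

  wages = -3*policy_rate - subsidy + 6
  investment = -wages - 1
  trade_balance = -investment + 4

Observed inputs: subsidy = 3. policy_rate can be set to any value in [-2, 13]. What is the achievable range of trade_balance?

-31 to 14

Substituting into the wages equation gives wages = -3*policy_rate + 3.
This gives investment = 3*policy_rate - 4.
Substituting into the trade_balance equation gives trade_balance = -3*policy_rate + 8.
Linear in policy_rate, so extremes are at the endpoints: policy_rate = -2 gives trade_balance = 14; policy_rate = 13 gives trade_balance = -31.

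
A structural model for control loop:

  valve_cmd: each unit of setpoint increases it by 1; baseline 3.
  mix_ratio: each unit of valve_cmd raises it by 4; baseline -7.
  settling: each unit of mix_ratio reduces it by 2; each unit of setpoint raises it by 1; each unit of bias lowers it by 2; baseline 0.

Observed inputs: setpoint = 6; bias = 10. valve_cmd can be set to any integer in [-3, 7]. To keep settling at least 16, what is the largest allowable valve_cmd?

Intervening on valve_cmd fixes its value directly, overriding its dependence on setpoint.
Substituting into the settling equation gives settling = -8*valve_cmd.
Require -8*valve_cmd ≥ 16, so valve_cmd ≤ -2.
The largest integer in [-3, 7] satisfying this is -2.

valve_cmd = -2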